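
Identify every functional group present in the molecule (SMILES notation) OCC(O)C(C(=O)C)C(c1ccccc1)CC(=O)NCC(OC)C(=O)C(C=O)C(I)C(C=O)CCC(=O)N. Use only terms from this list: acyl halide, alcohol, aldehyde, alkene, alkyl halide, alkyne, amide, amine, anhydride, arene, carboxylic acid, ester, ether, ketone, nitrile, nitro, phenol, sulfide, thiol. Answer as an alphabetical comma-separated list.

alcohol, aldehyde, alkyl halide, amide, arene, ether, ketone

HO– on an sp³ carbon → alcohol.
–OH on an sp³ carbon → alcohol (secondary).
pendant –COCH3: carbonyl C bonded to two carbons → ketone.
pendant –C6H5: benzene ring → arene.
–C(=O)–N– linkage → amide (the N is not an amine).
pendant –OCH3: C–O–C with sp³ C, no adjacent C=O → ether.
–C(=O)– with carbon on both sides → ketone.
pendant –CHO: carbonyl C bonded to C and H → aldehyde.
halogen on an sp³ carbon → alkyl halide.
pendant –CHO: carbonyl C bonded to C and H → aldehyde.
–C(=O)NH2: carbonyl C bonded to C and to N → amide (the N is not a separate amine).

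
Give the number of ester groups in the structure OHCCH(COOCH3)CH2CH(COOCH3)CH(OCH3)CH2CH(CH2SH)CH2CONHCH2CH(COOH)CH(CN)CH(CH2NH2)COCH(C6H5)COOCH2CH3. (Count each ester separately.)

Reading the structure from left to right:
  OHC: terminal –CHO: carbonyl C bonded to H and C → aldehyde.
  CH(COOCH3): pendant –COOCH3: carbonyl C bonded to C and –OCH3 → ester.
  CH(COOCH3): pendant –COOCH3: carbonyl C bonded to C and –OCH3 → ester.
  CH(OCH3): pendant –OCH3: C–O–C with sp³ C, no adjacent C=O → ether.
  CH(CH2SH): pendant –CH2SH → thiol.
  CH2CONHCH2: –C(=O)–N– linkage → amide (the N is not an amine).
  CH(COOH): pendant –COOH: carbonyl C bonded to C and –OH → carboxylic acid.
  CH(CN): pendant –C≡N: nitrile.
  CH(CH2NH2): pendant –CH2NH2: N on sp³ C, no adjacent C=O → amine.
  CO: –C(=O)– with carbon on both sides → ketone.
  CH(C6H5): pendant –C6H5: benzene ring → arene.
  COOCH2CH3: –C(=O)OCH2CH3: carbonyl C bonded to C and to –OEt → ester.
Ester appears at: CH(COOCH3), CH(COOCH3), COOCH2CH3 → 3.

3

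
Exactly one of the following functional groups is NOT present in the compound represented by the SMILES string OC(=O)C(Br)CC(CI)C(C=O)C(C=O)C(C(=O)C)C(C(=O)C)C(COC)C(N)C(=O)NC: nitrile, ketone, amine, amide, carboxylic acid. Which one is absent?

nitrile

carboxylic acid: present (HOOC — –COOH: carbonyl C bonded to –OH and C → carboxylic acid (the –OH is not a separate alcohol)).
amine: present (CH(NH2) — –NH2 on an sp³ carbon with no adjacent C=O → amine).
amide: present (CONHCH3 — –C(=O)NHCH3: carbonyl C bonded to C and to N → amide (the N is not an amine)).
ketone: present (CH(COCH3) — pendant –COCH3: carbonyl C bonded to two carbons → ketone).
nitrile: no segment matches this pattern.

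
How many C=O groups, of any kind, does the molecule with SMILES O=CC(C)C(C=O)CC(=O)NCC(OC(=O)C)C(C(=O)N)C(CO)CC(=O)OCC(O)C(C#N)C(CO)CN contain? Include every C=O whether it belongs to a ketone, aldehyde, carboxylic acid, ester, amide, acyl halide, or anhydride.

OHC: aldehyde, 1 C=O (running total 1).
CH(CHO): aldehyde, 1 C=O (running total 2).
CH2CONHCH2: amide, 1 C=O (running total 3).
CH(OCOCH3): ester, 1 C=O (running total 4).
CH(CONH2): amide, 1 C=O (running total 5).
CH2COOCH2: ester, 1 C=O (running total 6).

6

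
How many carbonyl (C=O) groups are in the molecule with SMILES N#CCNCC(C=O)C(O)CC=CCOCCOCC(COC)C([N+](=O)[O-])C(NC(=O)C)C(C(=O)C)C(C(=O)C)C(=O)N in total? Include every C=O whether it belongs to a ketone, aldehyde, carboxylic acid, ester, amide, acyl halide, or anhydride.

CH(CHO): aldehyde, 1 C=O (running total 1).
CH(NHCOCH3): amide, 1 C=O (running total 2).
CH(COCH3): ketone, 1 C=O (running total 3).
CH(COCH3): ketone, 1 C=O (running total 4).
CONH2: amide, 1 C=O (running total 5).

5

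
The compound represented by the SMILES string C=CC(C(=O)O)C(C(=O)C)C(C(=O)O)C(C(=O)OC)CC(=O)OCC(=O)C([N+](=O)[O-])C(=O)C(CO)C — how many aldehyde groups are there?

0

C=C double bond → alkene.
pendant –COOH: carbonyl C bonded to C and –OH → carboxylic acid.
pendant –COCH3: carbonyl C bonded to two carbons → ketone.
pendant –COOH: carbonyl C bonded to C and –OH → carboxylic acid.
pendant –COOCH3: carbonyl C bonded to C and –OCH3 → ester.
–C(=O)–O–C with C on the carbonyl side → ester.
–C(=O)– with carbon on both sides → ketone.
–NO2 on an sp³ carbon → nitro (the N=O is not a carbonyl).
–C(=O)– with carbon on both sides → ketone.
pendant –CH2OH on an sp³ backbone C → alcohol.
No segment is a aldehyde: CH(COOH) is carboxylic acid, not aldehyde; CH(COCH3) is ketone, not aldehyde; CH(COOH) is carboxylic acid, not aldehyde. → 0.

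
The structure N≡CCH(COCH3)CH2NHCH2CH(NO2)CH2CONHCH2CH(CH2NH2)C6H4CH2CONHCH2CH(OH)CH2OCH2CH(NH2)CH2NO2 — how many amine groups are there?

3

N≡C–: carbon triple-bonded to nitrogen → nitrile.
pendant –COCH3: carbonyl C bonded to two carbons → ketone.
C–N–C with sp³ carbons and no adjacent C=O → amine (secondary).
–NO2 on an sp³ carbon → nitro (the N=O is not a carbonyl).
–C(=O)–N– linkage → amide (the N is not an amine).
pendant –CH2NH2: N on sp³ C, no adjacent C=O → amine.
para-disubstituted benzene ring → arene.
–C(=O)–N– linkage → amide (the N is not an amine).
–OH on an sp³ carbon → alcohol (secondary).
C–O–C with sp³ carbons on both sides and no adjacent C=O → ether.
–NH2 on an sp³ carbon with no adjacent C=O → amine.
–NO2 on carbon → nitro group.
Amine appears at: CH2NHCH2, CH(CH2NH2), CH(NH2) → 3.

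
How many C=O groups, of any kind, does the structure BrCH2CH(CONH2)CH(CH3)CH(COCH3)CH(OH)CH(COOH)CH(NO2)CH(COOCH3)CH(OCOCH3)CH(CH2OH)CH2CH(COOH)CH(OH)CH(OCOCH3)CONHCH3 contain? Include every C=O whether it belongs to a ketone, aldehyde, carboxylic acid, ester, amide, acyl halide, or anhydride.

CH(CONH2): amide, 1 C=O (running total 1).
CH(COCH3): ketone, 1 C=O (running total 2).
CH(COOH): carboxylic acid, 1 C=O (running total 3).
CH(COOCH3): ester, 1 C=O (running total 4).
CH(OCOCH3): ester, 1 C=O (running total 5).
CH(COOH): carboxylic acid, 1 C=O (running total 6).
CH(OCOCH3): ester, 1 C=O (running total 7).
CONHCH3: amide, 1 C=O (running total 8).

8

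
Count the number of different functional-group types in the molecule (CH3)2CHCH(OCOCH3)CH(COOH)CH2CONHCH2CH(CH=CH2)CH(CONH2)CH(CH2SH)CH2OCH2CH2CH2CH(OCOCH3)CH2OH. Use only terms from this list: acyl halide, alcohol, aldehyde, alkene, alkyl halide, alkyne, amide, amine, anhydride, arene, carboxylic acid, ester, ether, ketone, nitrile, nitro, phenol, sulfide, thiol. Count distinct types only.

7

Reading the structure from left to right:
  CH(OCOCH3): pendant –OC(=O)CH3: an acyloxy group → ester.
  CH(COOH): pendant –COOH: carbonyl C bonded to C and –OH → carboxylic acid.
  CH2CONHCH2: –C(=O)–N– linkage → amide (the N is not an amine).
  CH(CH=CH2): pendant –CH=CH2: C=C double bond → alkene.
  CH(CONH2): pendant –CONH2: carbonyl C bonded to C and N → amide.
  CH(CH2SH): pendant –CH2SH → thiol.
  CH2OCH2: C–O–C with sp³ carbons on both sides and no adjacent C=O → ether.
  CH(OCOCH3): pendant –OC(=O)CH3: an acyloxy group → ester.
  CH2OH: –OH on an sp³ carbon → alcohol.
Distinct types present: alcohol, alkene, amide, carboxylic acid, ester, ether, thiol.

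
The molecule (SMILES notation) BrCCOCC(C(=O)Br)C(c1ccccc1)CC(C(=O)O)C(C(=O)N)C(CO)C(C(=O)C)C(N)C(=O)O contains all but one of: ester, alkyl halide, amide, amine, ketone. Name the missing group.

alkyl halide: present (BrCH2 — halogen on an sp³ carbon → alkyl halide).
ketone: present (CH(COCH3) — pendant –COCH3: carbonyl C bonded to two carbons → ketone).
amide: present (CH(CONH2) — pendant –CONH2: carbonyl C bonded to C and N → amide).
amine: present (CH(NH2) — –NH2 on an sp³ carbon with no adjacent C=O → amine).
ester: no segment matches this pattern.

ester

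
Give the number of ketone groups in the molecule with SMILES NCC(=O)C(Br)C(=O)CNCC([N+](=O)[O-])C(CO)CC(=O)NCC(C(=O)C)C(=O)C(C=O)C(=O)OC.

Taking each segment in turn:
  H2NCH2: –NH2 on an sp³ carbon with no adjacent C=O → amine.
  CO: –C(=O)– with carbon on both sides → ketone.
  CH(Br): halogen on an sp³ carbon → alkyl halide.
  CO: –C(=O)– with carbon on both sides → ketone.
  CH2NHCH2: C–N–C with sp³ carbons and no adjacent C=O → amine (secondary).
  CH(NO2): –NO2 on an sp³ carbon → nitro (the N=O is not a carbonyl).
  CH(CH2OH): pendant –CH2OH on an sp³ backbone C → alcohol.
  CH2CONHCH2: –C(=O)–N– linkage → amide (the N is not an amine).
  CH(COCH3): pendant –COCH3: carbonyl C bonded to two carbons → ketone.
  CO: –C(=O)– with carbon on both sides → ketone.
  CH(CHO): pendant –CHO: carbonyl C bonded to C and H → aldehyde.
  COOCH3: –C(=O)OCH3: carbonyl C bonded to C and to –OCH3 → ester (not ketone + ether).
Ketone appears at: CO, CO, CH(COCH3), CO → 4.

4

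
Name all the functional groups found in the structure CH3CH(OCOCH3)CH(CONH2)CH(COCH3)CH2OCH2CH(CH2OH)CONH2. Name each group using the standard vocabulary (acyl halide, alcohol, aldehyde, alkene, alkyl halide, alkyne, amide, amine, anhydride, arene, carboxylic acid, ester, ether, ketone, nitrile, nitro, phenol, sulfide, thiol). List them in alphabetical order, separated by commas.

alcohol, amide, ester, ether, ketone

pendant –OC(=O)CH3: an acyloxy group → ester.
pendant –CONH2: carbonyl C bonded to C and N → amide.
pendant –COCH3: carbonyl C bonded to two carbons → ketone.
C–O–C with sp³ carbons on both sides and no adjacent C=O → ether.
pendant –CH2OH on an sp³ backbone C → alcohol.
–C(=O)NH2: carbonyl C bonded to C and to N → amide (the N is not a separate amine).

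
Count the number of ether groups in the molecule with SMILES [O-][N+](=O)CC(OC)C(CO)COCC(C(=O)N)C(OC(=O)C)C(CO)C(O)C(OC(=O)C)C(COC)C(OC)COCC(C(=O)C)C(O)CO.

5

–NO2 on carbon → nitro group.
pendant –OCH3: C–O–C with sp³ C, no adjacent C=O → ether.
pendant –CH2OH on an sp³ backbone C → alcohol.
C–O–C with sp³ carbons on both sides and no adjacent C=O → ether.
pendant –CONH2: carbonyl C bonded to C and N → amide.
pendant –OC(=O)CH3: an acyloxy group → ester.
pendant –CH2OH on an sp³ backbone C → alcohol.
–OH on an sp³ carbon → alcohol (secondary).
pendant –OC(=O)CH3: an acyloxy group → ester.
pendant –CH2OCH3: C–O–C linkage → ether.
pendant –OCH3: C–O–C with sp³ C, no adjacent C=O → ether.
C–O–C with sp³ carbons on both sides and no adjacent C=O → ether.
pendant –COCH3: carbonyl C bonded to two carbons → ketone.
–OH on an sp³ carbon → alcohol (secondary).
–OH on an sp³ carbon → alcohol.
Ether appears at: CH(OCH3), CH2OCH2, CH(CH2OCH3), CH(OCH3), CH2OCH2 → 5.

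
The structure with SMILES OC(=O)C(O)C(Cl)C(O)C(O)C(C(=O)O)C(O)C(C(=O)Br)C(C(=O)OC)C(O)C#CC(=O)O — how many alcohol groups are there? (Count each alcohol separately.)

5

–COOH: carbonyl C bonded to –OH and C → carboxylic acid (the –OH is not a separate alcohol).
–OH on an sp³ carbon → alcohol (secondary).
halogen on an sp³ carbon → alkyl halide.
–OH on an sp³ carbon → alcohol (secondary).
–OH on an sp³ carbon → alcohol (secondary).
pendant –COOH: carbonyl C bonded to C and –OH → carboxylic acid.
–OH on an sp³ carbon → alcohol (secondary).
pendant –C(=O)X: carbonyl C bonded to C and halogen → acyl halide.
pendant –COOCH3: carbonyl C bonded to C and –OCH3 → ester.
–OH on an sp³ carbon → alcohol (secondary).
C≡C triple bond → alkyne.
–COOH: carbonyl C bonded to –OH and C → carboxylic acid (the –OH is not a separate alcohol).
Alcohol appears at: CH(OH), CH(OH), CH(OH), CH(OH), CH(OH) → 5.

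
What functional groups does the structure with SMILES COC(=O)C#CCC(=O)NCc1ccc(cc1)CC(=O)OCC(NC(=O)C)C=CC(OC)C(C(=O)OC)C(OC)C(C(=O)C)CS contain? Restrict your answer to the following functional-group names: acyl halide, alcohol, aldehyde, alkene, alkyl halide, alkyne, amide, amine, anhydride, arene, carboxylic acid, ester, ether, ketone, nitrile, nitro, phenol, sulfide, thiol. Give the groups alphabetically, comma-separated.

alkene, alkyne, amide, arene, ester, ether, ketone, thiol

CH3O–C(=O)–: carbonyl C bonded to C and to –OCH3 → ester (not ketone + ether).
C≡C triple bond → alkyne.
–C(=O)–N– linkage → amide (the N is not an amine).
para-disubstituted benzene ring → arene.
–C(=O)–O–C with C on the carbonyl side → ester.
pendant –NHC(=O)CH3: N bonded to a carbonyl → amide (not amine).
C=C double bond → alkene.
pendant –OCH3: C–O–C with sp³ C, no adjacent C=O → ether.
pendant –COOCH3: carbonyl C bonded to C and –OCH3 → ester.
pendant –OCH3: C–O–C with sp³ C, no adjacent C=O → ether.
pendant –COCH3: carbonyl C bonded to two carbons → ketone.
–SH on an sp³ carbon → thiol.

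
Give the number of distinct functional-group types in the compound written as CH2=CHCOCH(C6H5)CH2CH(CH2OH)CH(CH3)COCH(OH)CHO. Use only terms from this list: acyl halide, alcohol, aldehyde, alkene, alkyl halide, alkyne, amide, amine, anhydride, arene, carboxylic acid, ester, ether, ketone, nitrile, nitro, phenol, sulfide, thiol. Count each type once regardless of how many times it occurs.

C=C double bond → alkene.
–C(=O)– with carbon on both sides → ketone.
pendant –C6H5: benzene ring → arene.
pendant –CH2OH on an sp³ backbone C → alcohol.
–C(=O)– with carbon on both sides → ketone.
–OH on an sp³ carbon → alcohol (secondary).
terminal –CHO: carbonyl C bonded to H and C → aldehyde.
Distinct types present: alcohol, aldehyde, alkene, arene, ketone.

5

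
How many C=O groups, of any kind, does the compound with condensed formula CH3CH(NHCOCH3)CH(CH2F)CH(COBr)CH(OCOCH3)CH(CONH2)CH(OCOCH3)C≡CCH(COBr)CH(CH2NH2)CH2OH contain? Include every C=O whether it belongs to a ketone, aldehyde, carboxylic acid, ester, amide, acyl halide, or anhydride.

CH(NHCOCH3): amide, 1 C=O (running total 1).
CH(COBr): acyl halide, 1 C=O (running total 2).
CH(OCOCH3): ester, 1 C=O (running total 3).
CH(CONH2): amide, 1 C=O (running total 4).
CH(OCOCH3): ester, 1 C=O (running total 5).
CH(COBr): acyl halide, 1 C=O (running total 6).

6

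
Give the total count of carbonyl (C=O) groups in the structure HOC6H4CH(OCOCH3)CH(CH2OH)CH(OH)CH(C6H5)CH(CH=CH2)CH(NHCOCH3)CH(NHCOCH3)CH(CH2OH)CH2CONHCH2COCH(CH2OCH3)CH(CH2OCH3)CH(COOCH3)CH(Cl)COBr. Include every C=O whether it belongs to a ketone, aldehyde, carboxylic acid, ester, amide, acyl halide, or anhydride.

CH(OCOCH3): ester, 1 C=O (running total 1).
CH(NHCOCH3): amide, 1 C=O (running total 2).
CH(NHCOCH3): amide, 1 C=O (running total 3).
CH2CONHCH2: amide, 1 C=O (running total 4).
CO: ketone, 1 C=O (running total 5).
CH(COOCH3): ester, 1 C=O (running total 6).
COBr: acyl halide, 1 C=O (running total 7).

7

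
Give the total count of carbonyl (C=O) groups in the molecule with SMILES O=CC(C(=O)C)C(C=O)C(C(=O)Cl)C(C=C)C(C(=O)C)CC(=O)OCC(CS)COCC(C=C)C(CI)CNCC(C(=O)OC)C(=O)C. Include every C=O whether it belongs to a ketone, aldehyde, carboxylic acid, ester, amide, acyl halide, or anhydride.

8

OHC: aldehyde, 1 C=O (running total 1).
CH(COCH3): ketone, 1 C=O (running total 2).
CH(CHO): aldehyde, 1 C=O (running total 3).
CH(COCl): acyl halide, 1 C=O (running total 4).
CH(COCH3): ketone, 1 C=O (running total 5).
CH2COOCH2: ester, 1 C=O (running total 6).
CH(COOCH3): ester, 1 C=O (running total 7).
CO: ketone, 1 C=O (running total 8).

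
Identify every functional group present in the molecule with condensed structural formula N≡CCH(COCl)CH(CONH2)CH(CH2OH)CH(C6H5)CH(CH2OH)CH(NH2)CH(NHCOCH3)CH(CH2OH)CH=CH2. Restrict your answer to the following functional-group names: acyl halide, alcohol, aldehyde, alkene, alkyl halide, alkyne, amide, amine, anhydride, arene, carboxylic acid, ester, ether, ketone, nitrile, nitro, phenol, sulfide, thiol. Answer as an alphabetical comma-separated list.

Taking each segment in turn:
  N≡C: N≡C–: carbon triple-bonded to nitrogen → nitrile.
  CH(COCl): pendant –C(=O)X: carbonyl C bonded to C and halogen → acyl halide.
  CH(CONH2): pendant –CONH2: carbonyl C bonded to C and N → amide.
  CH(CH2OH): pendant –CH2OH on an sp³ backbone C → alcohol.
  CH(C6H5): pendant –C6H5: benzene ring → arene.
  CH(CH2OH): pendant –CH2OH on an sp³ backbone C → alcohol.
  CH(NH2): –NH2 on an sp³ carbon with no adjacent C=O → amine.
  CH(NHCOCH3): pendant –NHC(=O)CH3: N bonded to a carbonyl → amide (not amine).
  CH(CH2OH): pendant –CH2OH on an sp³ backbone C → alcohol.
  CH=CH2: C=C double bond → alkene.

acyl halide, alcohol, alkene, amide, amine, arene, nitrile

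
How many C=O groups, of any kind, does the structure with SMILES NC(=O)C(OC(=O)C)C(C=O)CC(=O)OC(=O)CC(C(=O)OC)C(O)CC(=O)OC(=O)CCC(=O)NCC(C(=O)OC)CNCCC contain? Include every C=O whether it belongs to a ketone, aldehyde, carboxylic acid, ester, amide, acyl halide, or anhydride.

H2NCO: amide, 1 C=O (running total 1).
CH(OCOCH3): ester, 1 C=O (running total 2).
CH(CHO): aldehyde, 1 C=O (running total 3).
CH2CO-O-COCH2: anhydride, 2 C=O (running total 5).
CH(COOCH3): ester, 1 C=O (running total 6).
CH2CO-O-COCH2: anhydride, 2 C=O (running total 8).
CH2CONHCH2: amide, 1 C=O (running total 9).
CH(COOCH3): ester, 1 C=O (running total 10).

10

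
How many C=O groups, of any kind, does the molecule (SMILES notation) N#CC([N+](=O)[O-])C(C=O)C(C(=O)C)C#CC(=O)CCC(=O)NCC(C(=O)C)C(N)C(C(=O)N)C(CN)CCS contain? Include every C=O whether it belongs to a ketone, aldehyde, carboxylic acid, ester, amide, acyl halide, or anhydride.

CH(CHO): aldehyde, 1 C=O (running total 1).
CH(COCH3): ketone, 1 C=O (running total 2).
CO: ketone, 1 C=O (running total 3).
CH2CONHCH2: amide, 1 C=O (running total 4).
CH(COCH3): ketone, 1 C=O (running total 5).
CH(CONH2): amide, 1 C=O (running total 6).

6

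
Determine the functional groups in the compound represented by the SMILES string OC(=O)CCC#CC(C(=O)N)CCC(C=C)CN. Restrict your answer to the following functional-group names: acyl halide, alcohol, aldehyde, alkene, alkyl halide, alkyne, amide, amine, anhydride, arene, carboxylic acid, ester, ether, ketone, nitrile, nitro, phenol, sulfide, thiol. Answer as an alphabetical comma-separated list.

alkene, alkyne, amide, amine, carboxylic acid

Taking each segment in turn:
  HOOC: –COOH: carbonyl C bonded to –OH and C → carboxylic acid (the –OH is not a separate alcohol).
  C≡C: C≡C triple bond → alkyne.
  CH(CONH2): pendant –CONH2: carbonyl C bonded to C and N → amide.
  CH(CH=CH2): pendant –CH=CH2: C=C double bond → alkene.
  CH2NH2: –NH2 on an sp³ carbon with no adjacent C=O → amine.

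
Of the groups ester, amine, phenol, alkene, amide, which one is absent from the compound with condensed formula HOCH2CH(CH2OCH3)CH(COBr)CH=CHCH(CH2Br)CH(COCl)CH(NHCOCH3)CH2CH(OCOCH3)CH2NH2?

phenol

alkene: present (CH=CH — C=C double bond → alkene).
amine: present (CH2NH2 — –NH2 on an sp³ carbon with no adjacent C=O → amine).
amide: present (CH(NHCOCH3) — pendant –NHC(=O)CH3: N bonded to a carbonyl → amide (not amine)).
ester: present (CH(OCOCH3) — pendant –OC(=O)CH3: an acyloxy group → ester).
phenol: absent. In HOCH2, the –OH is on an sp³ carbon, not on an aromatic ring, so it is an alcohol.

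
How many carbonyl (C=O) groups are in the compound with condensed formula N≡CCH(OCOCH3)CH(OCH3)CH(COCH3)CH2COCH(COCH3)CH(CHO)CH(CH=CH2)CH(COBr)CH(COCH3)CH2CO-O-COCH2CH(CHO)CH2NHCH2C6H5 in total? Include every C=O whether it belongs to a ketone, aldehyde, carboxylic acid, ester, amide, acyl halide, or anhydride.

CH(OCOCH3): ester, 1 C=O (running total 1).
CH(COCH3): ketone, 1 C=O (running total 2).
CO: ketone, 1 C=O (running total 3).
CH(COCH3): ketone, 1 C=O (running total 4).
CH(CHO): aldehyde, 1 C=O (running total 5).
CH(COBr): acyl halide, 1 C=O (running total 6).
CH(COCH3): ketone, 1 C=O (running total 7).
CH2CO-O-COCH2: anhydride, 2 C=O (running total 9).
CH(CHO): aldehyde, 1 C=O (running total 10).

10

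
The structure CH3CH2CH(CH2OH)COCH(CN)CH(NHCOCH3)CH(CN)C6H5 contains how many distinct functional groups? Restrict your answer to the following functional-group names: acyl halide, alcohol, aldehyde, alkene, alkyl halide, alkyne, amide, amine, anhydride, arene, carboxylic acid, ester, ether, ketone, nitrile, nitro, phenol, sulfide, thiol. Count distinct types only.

5

Taking each segment in turn:
  CH(CH2OH): pendant –CH2OH on an sp³ backbone C → alcohol.
  CO: –C(=O)– with carbon on both sides → ketone.
  CH(CN): pendant –C≡N: nitrile.
  CH(NHCOCH3): pendant –NHC(=O)CH3: N bonded to a carbonyl → amide (not amine).
  CH(CN): pendant –C≡N: nitrile.
  C6H5: –C6H5 phenyl ring → arene.
Distinct types present: alcohol, amide, arene, ketone, nitrile.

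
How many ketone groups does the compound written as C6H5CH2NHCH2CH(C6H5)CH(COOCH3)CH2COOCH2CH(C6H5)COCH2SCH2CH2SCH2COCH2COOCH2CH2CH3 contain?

2

C6H5– phenyl ring → arene.
C–N–C with sp³ carbons and no adjacent C=O → amine (secondary).
pendant –C6H5: benzene ring → arene.
pendant –COOCH3: carbonyl C bonded to C and –OCH3 → ester.
–C(=O)–O–C with C on the carbonyl side → ester.
pendant –C6H5: benzene ring → arene.
–C(=O)– with carbon on both sides → ketone.
C–S–C linkage → sulfide (thioether).
C–S–C linkage → sulfide (thioether).
–C(=O)– with carbon on both sides → ketone.
–C(=O)–O–C with C on the carbonyl side → ester.
Ketone appears at: CO, CO → 2.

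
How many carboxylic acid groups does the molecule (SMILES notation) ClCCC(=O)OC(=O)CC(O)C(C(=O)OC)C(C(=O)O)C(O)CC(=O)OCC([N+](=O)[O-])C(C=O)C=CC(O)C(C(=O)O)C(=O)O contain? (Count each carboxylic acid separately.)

3

halogen on an sp³ carbon → alkyl halide.
two acyl groups sharing one oxygen, –C(=O)–O–C(=O)– → anhydride.
–OH on an sp³ carbon → alcohol (secondary).
pendant –COOCH3: carbonyl C bonded to C and –OCH3 → ester.
pendant –COOH: carbonyl C bonded to C and –OH → carboxylic acid.
–OH on an sp³ carbon → alcohol (secondary).
–C(=O)–O–C with C on the carbonyl side → ester.
–NO2 on an sp³ carbon → nitro (the N=O is not a carbonyl).
pendant –CHO: carbonyl C bonded to C and H → aldehyde.
C=C double bond → alkene.
–OH on an sp³ carbon → alcohol (secondary).
pendant –COOH: carbonyl C bonded to C and –OH → carboxylic acid.
–COOH: carbonyl C bonded to –OH and C → carboxylic acid (the –OH is not a separate alcohol).
Carboxylic acid appears at: CH(COOH), CH(COOH), COOH → 3.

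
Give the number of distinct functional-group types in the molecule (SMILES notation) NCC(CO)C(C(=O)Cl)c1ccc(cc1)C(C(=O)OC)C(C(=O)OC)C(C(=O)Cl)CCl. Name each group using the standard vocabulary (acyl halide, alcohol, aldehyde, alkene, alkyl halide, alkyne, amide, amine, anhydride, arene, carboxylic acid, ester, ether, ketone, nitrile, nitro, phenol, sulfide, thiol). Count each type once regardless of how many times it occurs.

–NH2 on an sp³ carbon with no adjacent C=O → amine.
pendant –CH2OH on an sp³ backbone C → alcohol.
pendant –C(=O)X: carbonyl C bonded to C and halogen → acyl halide.
para-disubstituted benzene ring → arene.
pendant –COOCH3: carbonyl C bonded to C and –OCH3 → ester.
pendant –COOCH3: carbonyl C bonded to C and –OCH3 → ester.
pendant –C(=O)X: carbonyl C bonded to C and halogen → acyl halide.
halogen on an sp³ carbon → alkyl halide.
Distinct types present: acyl halide, alcohol, alkyl halide, amine, arene, ester.

6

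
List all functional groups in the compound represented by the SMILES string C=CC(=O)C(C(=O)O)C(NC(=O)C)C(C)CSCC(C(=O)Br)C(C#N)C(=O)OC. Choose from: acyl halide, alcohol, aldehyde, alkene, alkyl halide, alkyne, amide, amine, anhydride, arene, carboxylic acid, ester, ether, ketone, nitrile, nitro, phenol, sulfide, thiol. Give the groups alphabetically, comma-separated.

acyl halide, alkene, amide, carboxylic acid, ester, ketone, nitrile, sulfide

Reading the structure from left to right:
  CH2=CH: C=C double bond → alkene.
  CO: –C(=O)– with carbon on both sides → ketone.
  CH(COOH): pendant –COOH: carbonyl C bonded to C and –OH → carboxylic acid.
  CH(NHCOCH3): pendant –NHC(=O)CH3: N bonded to a carbonyl → amide (not amine).
  CH2SCH2: C–S–C linkage → sulfide (thioether).
  CH(COBr): pendant –C(=O)X: carbonyl C bonded to C and halogen → acyl halide.
  CH(CN): pendant –C≡N: nitrile.
  COOCH3: –C(=O)OCH3: carbonyl C bonded to C and to –OCH3 → ester (not ketone + ether).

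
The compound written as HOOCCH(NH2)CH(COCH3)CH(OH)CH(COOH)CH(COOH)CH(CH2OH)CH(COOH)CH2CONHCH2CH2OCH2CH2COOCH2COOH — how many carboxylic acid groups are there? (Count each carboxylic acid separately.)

Working along the chain:
  HOOC: –COOH: carbonyl C bonded to –OH and C → carboxylic acid (the –OH is not a separate alcohol).
  CH(NH2): –NH2 on an sp³ carbon with no adjacent C=O → amine.
  CH(COCH3): pendant –COCH3: carbonyl C bonded to two carbons → ketone.
  CH(OH): –OH on an sp³ carbon → alcohol (secondary).
  CH(COOH): pendant –COOH: carbonyl C bonded to C and –OH → carboxylic acid.
  CH(COOH): pendant –COOH: carbonyl C bonded to C and –OH → carboxylic acid.
  CH(CH2OH): pendant –CH2OH on an sp³ backbone C → alcohol.
  CH(COOH): pendant –COOH: carbonyl C bonded to C and –OH → carboxylic acid.
  CH2CONHCH2: –C(=O)–N– linkage → amide (the N is not an amine).
  CH2OCH2: C–O–C with sp³ carbons on both sides and no adjacent C=O → ether.
  CH2COOCH2: –C(=O)–O–C with C on the carbonyl side → ester.
  COOH: –COOH: carbonyl C bonded to –OH and C → carboxylic acid (the –OH is not a separate alcohol).
Carboxylic acid appears at: HOOC, CH(COOH), CH(COOH), CH(COOH), COOH → 5.

5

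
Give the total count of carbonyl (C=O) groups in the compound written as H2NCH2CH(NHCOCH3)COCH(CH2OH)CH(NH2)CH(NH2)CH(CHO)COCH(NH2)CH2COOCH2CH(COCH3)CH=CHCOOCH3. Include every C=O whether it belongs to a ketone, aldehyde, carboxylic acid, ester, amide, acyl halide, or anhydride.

CH(NHCOCH3): amide, 1 C=O (running total 1).
CO: ketone, 1 C=O (running total 2).
CH(CHO): aldehyde, 1 C=O (running total 3).
CO: ketone, 1 C=O (running total 4).
CH2COOCH2: ester, 1 C=O (running total 5).
CH(COCH3): ketone, 1 C=O (running total 6).
COOCH3: ester, 1 C=O (running total 7).

7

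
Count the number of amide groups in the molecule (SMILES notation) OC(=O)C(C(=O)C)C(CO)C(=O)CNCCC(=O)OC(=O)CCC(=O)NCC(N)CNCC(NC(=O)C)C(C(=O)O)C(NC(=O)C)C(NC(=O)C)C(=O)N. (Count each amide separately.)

–COOH: carbonyl C bonded to –OH and C → carboxylic acid (the –OH is not a separate alcohol).
pendant –COCH3: carbonyl C bonded to two carbons → ketone.
pendant –CH2OH on an sp³ backbone C → alcohol.
–C(=O)– with carbon on both sides → ketone.
C–N–C with sp³ carbons and no adjacent C=O → amine (secondary).
two acyl groups sharing one oxygen, –C(=O)–O–C(=O)– → anhydride.
–C(=O)–N– linkage → amide (the N is not an amine).
–NH2 on an sp³ carbon with no adjacent C=O → amine.
C–N–C with sp³ carbons and no adjacent C=O → amine (secondary).
pendant –NHC(=O)CH3: N bonded to a carbonyl → amide (not amine).
pendant –COOH: carbonyl C bonded to C and –OH → carboxylic acid.
pendant –NHC(=O)CH3: N bonded to a carbonyl → amide (not amine).
pendant –NHC(=O)CH3: N bonded to a carbonyl → amide (not amine).
–C(=O)NH2: carbonyl C bonded to C and to N → amide (the N is not a separate amine).
Amide appears at: CH2CONHCH2, CH(NHCOCH3), CH(NHCOCH3), CH(NHCOCH3), CONH2 → 5.

5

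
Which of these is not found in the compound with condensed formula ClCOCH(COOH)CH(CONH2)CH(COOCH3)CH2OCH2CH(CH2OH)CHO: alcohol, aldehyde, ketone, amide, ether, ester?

ketone

aldehyde: present (CHO — terminal –CHO: carbonyl C bonded to H and C → aldehyde).
ether: present (CH2OCH2 — C–O–C with sp³ carbons on both sides and no adjacent C=O → ether).
ester: present (CH(COOCH3) — pendant –COOCH3: carbonyl C bonded to C and –OCH3 → ester).
alcohol: present (CH(CH2OH) — pendant –CH2OH on an sp³ backbone C → alcohol).
amide: present (CH(CONH2) — pendant –CONH2: carbonyl C bonded to C and N → amide).
ketone: absent. In CH(COOCH3), the C=O is bonded to an –O–C group, which defines an ester, not a ketone. In CH(CONH2), the C=O is bonded to nitrogen, which defines an amide, not a ketone. In CH(COOH), the C=O bears an –OH, making it a carboxylic acid rather than a ketone. In CHO, the carbonyl carbon carries an H, so it is an aldehyde, not a ketone. In ClCO, the C=O is bonded to a halogen, which defines an acyl halide, not a ketone.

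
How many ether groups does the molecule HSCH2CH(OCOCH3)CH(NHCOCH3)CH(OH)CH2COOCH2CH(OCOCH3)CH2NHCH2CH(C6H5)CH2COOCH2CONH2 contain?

0

Reading the structure from left to right:
  HSCH2: –SH on an sp³ carbon → thiol.
  CH(OCOCH3): pendant –OC(=O)CH3: an acyloxy group → ester.
  CH(NHCOCH3): pendant –NHC(=O)CH3: N bonded to a carbonyl → amide (not amine).
  CH(OH): –OH on an sp³ carbon → alcohol (secondary).
  CH2COOCH2: –C(=O)–O–C with C on the carbonyl side → ester.
  CH(OCOCH3): pendant –OC(=O)CH3: an acyloxy group → ester.
  CH2NHCH2: C–N–C with sp³ carbons and no adjacent C=O → amine (secondary).
  CH(C6H5): pendant –C6H5: benzene ring → arene.
  CH2COOCH2: –C(=O)–O–C with C on the carbonyl side → ester.
  CONH2: –C(=O)NH2: carbonyl C bonded to C and to N → amide (the N is not a separate amine).
No segment is a ether: CH(OCOCH3) is ester, not ether; CH(OH) is alcohol, not ether; CH2COOCH2 is ester, not ether. → 0.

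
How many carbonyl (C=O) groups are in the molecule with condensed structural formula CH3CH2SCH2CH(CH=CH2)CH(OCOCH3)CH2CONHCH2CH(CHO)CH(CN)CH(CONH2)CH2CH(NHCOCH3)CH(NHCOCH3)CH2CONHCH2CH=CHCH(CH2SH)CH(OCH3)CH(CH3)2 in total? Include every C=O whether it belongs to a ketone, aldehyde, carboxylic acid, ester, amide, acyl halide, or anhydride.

7

CH(OCOCH3): ester, 1 C=O (running total 1).
CH2CONHCH2: amide, 1 C=O (running total 2).
CH(CHO): aldehyde, 1 C=O (running total 3).
CH(CONH2): amide, 1 C=O (running total 4).
CH(NHCOCH3): amide, 1 C=O (running total 5).
CH(NHCOCH3): amide, 1 C=O (running total 6).
CH2CONHCH2: amide, 1 C=O (running total 7).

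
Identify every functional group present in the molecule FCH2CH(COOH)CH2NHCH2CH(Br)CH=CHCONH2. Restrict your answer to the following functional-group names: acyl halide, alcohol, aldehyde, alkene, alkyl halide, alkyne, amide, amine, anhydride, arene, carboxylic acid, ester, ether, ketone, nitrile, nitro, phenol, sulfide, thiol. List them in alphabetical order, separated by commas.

Taking each segment in turn:
  FCH2: halogen on an sp³ carbon → alkyl halide.
  CH(COOH): pendant –COOH: carbonyl C bonded to C and –OH → carboxylic acid.
  CH2NHCH2: C–N–C with sp³ carbons and no adjacent C=O → amine (secondary).
  CH(Br): halogen on an sp³ carbon → alkyl halide.
  CH=CH: C=C double bond → alkene.
  CONH2: –C(=O)NH2: carbonyl C bonded to C and to N → amide (the N is not a separate amine).

alkene, alkyl halide, amide, amine, carboxylic acid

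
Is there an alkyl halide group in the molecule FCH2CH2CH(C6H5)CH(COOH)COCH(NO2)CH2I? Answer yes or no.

Working along the chain:
  FCH2: halogen on an sp³ carbon → alkyl halide.
  CH(C6H5): pendant –C6H5: benzene ring → arene.
  CH(COOH): pendant –COOH: carbonyl C bonded to C and –OH → carboxylic acid.
  CO: –C(=O)– with carbon on both sides → ketone.
  CH(NO2): –NO2 on an sp³ carbon → nitro (the N=O is not a carbonyl).
  CH2I: halogen on an sp³ carbon → alkyl halide.
The FCH2 segment supplies the alkyl halide: halogen on an sp³ carbon → alkyl halide.

yes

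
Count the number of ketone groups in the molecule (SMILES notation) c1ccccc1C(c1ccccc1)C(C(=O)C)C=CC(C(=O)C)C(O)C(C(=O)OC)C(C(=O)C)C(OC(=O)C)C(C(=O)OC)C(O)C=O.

3

Taking each segment in turn:
  C6H5: C6H5– phenyl ring → arene.
  CH(C6H5): pendant –C6H5: benzene ring → arene.
  CH(COCH3): pendant –COCH3: carbonyl C bonded to two carbons → ketone.
  CH=CH: C=C double bond → alkene.
  CH(COCH3): pendant –COCH3: carbonyl C bonded to two carbons → ketone.
  CH(OH): –OH on an sp³ carbon → alcohol (secondary).
  CH(COOCH3): pendant –COOCH3: carbonyl C bonded to C and –OCH3 → ester.
  CH(COCH3): pendant –COCH3: carbonyl C bonded to two carbons → ketone.
  CH(OCOCH3): pendant –OC(=O)CH3: an acyloxy group → ester.
  CH(COOCH3): pendant –COOCH3: carbonyl C bonded to C and –OCH3 → ester.
  CH(OH): –OH on an sp³ carbon → alcohol (secondary).
  CHO: terminal –CHO: carbonyl C bonded to H and C → aldehyde.
Ketone appears at: CH(COCH3), CH(COCH3), CH(COCH3) → 3.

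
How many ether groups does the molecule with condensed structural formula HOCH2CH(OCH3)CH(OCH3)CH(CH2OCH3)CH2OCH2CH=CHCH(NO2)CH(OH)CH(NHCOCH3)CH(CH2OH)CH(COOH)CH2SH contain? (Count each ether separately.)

4

Working along the chain:
  HOCH2: HO– on an sp³ carbon → alcohol.
  CH(OCH3): pendant –OCH3: C–O–C with sp³ C, no adjacent C=O → ether.
  CH(OCH3): pendant –OCH3: C–O–C with sp³ C, no adjacent C=O → ether.
  CH(CH2OCH3): pendant –CH2OCH3: C–O–C linkage → ether.
  CH2OCH2: C–O–C with sp³ carbons on both sides and no adjacent C=O → ether.
  CH=CH: C=C double bond → alkene.
  CH(NO2): –NO2 on an sp³ carbon → nitro (the N=O is not a carbonyl).
  CH(OH): –OH on an sp³ carbon → alcohol (secondary).
  CH(NHCOCH3): pendant –NHC(=O)CH3: N bonded to a carbonyl → amide (not amine).
  CH(CH2OH): pendant –CH2OH on an sp³ backbone C → alcohol.
  CH(COOH): pendant –COOH: carbonyl C bonded to C and –OH → carboxylic acid.
  CH2SH: –SH on an sp³ carbon → thiol.
Ether appears at: CH(OCH3), CH(OCH3), CH(CH2OCH3), CH2OCH2 → 4.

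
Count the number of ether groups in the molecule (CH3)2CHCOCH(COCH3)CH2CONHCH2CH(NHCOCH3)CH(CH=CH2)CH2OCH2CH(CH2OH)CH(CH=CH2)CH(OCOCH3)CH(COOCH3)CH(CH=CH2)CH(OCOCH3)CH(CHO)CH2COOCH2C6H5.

–C(=O)– with carbon on both sides → ketone.
pendant –COCH3: carbonyl C bonded to two carbons → ketone.
–C(=O)–N– linkage → amide (the N is not an amine).
pendant –NHC(=O)CH3: N bonded to a carbonyl → amide (not amine).
pendant –CH=CH2: C=C double bond → alkene.
C–O–C with sp³ carbons on both sides and no adjacent C=O → ether.
pendant –CH2OH on an sp³ backbone C → alcohol.
pendant –CH=CH2: C=C double bond → alkene.
pendant –OC(=O)CH3: an acyloxy group → ester.
pendant –COOCH3: carbonyl C bonded to C and –OCH3 → ester.
pendant –CH=CH2: C=C double bond → alkene.
pendant –OC(=O)CH3: an acyloxy group → ester.
pendant –CHO: carbonyl C bonded to C and H → aldehyde.
–C(=O)–O–C with C on the carbonyl side → ester.
–C6H5 phenyl ring → arene.
Ether appears at: CH2OCH2 → 1.

1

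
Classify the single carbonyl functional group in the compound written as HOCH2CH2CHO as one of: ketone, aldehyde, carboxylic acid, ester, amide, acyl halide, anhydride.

The carbonyl is in the CHO segment: terminal –CHO: carbonyl C bonded to H and C → aldehyde.

aldehyde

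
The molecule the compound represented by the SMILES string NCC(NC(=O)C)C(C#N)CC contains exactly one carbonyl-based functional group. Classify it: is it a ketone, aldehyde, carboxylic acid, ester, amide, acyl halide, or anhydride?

amide

The carbonyl is in the CH(NHCOCH3) segment: pendant –NHC(=O)CH3: N bonded to a carbonyl → amide (not amine).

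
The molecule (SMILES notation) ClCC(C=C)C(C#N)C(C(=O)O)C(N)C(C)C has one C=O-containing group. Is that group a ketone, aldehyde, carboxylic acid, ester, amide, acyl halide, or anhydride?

The carbonyl is in the CH(COOH) segment: pendant –COOH: carbonyl C bonded to C and –OH → carboxylic acid.

carboxylic acid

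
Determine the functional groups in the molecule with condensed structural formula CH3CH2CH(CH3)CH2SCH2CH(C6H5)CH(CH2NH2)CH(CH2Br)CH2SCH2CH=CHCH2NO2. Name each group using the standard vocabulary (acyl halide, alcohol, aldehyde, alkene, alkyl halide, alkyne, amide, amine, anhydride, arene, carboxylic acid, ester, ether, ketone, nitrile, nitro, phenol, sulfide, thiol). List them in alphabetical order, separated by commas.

alkene, alkyl halide, amine, arene, nitro, sulfide

Taking each segment in turn:
  CH2SCH2: C–S–C linkage → sulfide (thioether).
  CH(C6H5): pendant –C6H5: benzene ring → arene.
  CH(CH2NH2): pendant –CH2NH2: N on sp³ C, no adjacent C=O → amine.
  CH(CH2Br): pendant –CH2X: halogen on sp³ carbon → alkyl halide.
  CH2SCH2: C–S–C linkage → sulfide (thioether).
  CH=CH: C=C double bond → alkene.
  CH2NO2: –NO2 on carbon → nitro group.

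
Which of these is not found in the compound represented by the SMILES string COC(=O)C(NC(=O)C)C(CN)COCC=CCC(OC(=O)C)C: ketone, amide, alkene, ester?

alkene: present (CH=CH — C=C double bond → alkene).
ester: present (CH3OOC — CH3O–C(=O)–: carbonyl C bonded to C and to –OCH3 → ester (not ketone + ether)).
amide: present (CH(NHCOCH3) — pendant –NHC(=O)CH3: N bonded to a carbonyl → amide (not amine)).
ketone: absent. In each of CH3OOC and CH(OCOCH3), the C=O is bonded to an –O–C group, which defines an ester, not a ketone. In CH(NHCOCH3), the C=O is bonded to nitrogen, which defines an amide, not a ketone.

ketone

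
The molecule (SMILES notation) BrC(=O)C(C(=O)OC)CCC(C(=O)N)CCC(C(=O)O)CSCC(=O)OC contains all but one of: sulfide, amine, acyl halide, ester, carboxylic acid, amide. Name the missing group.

amine

sulfide: present (CH2SCH2 — C–S–C linkage → sulfide (thioether)).
carboxylic acid: present (CH(COOH) — pendant –COOH: carbonyl C bonded to C and –OH → carboxylic acid).
amide: present (CH(CONH2) — pendant –CONH2: carbonyl C bonded to C and N → amide).
acyl halide: present (BrCO — –C(=O)Br: carbonyl C bonded to C and to a halogen → acyl halide (not alkyl halide)).
ester: present (CH(COOCH3) — pendant –COOCH3: carbonyl C bonded to C and –OCH3 → ester).
amine: absent. In CH(CONH2), the nitrogen is bonded directly to a carbonyl carbon, making it part of an amide, not a free amine.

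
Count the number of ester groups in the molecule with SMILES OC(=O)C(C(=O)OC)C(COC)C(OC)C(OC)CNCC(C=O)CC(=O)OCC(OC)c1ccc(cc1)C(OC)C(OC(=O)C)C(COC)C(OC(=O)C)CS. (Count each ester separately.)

4

Taking each segment in turn:
  HOOC: –COOH: carbonyl C bonded to –OH and C → carboxylic acid (the –OH is not a separate alcohol).
  CH(COOCH3): pendant –COOCH3: carbonyl C bonded to C and –OCH3 → ester.
  CH(CH2OCH3): pendant –CH2OCH3: C–O–C linkage → ether.
  CH(OCH3): pendant –OCH3: C–O–C with sp³ C, no adjacent C=O → ether.
  CH(OCH3): pendant –OCH3: C–O–C with sp³ C, no adjacent C=O → ether.
  CH2NHCH2: C–N–C with sp³ carbons and no adjacent C=O → amine (secondary).
  CH(CHO): pendant –CHO: carbonyl C bonded to C and H → aldehyde.
  CH2COOCH2: –C(=O)–O–C with C on the carbonyl side → ester.
  CH(OCH3): pendant –OCH3: C–O–C with sp³ C, no adjacent C=O → ether.
  C6H4: para-disubstituted benzene ring → arene.
  CH(OCH3): pendant –OCH3: C–O–C with sp³ C, no adjacent C=O → ether.
  CH(OCOCH3): pendant –OC(=O)CH3: an acyloxy group → ester.
  CH(CH2OCH3): pendant –CH2OCH3: C–O–C linkage → ether.
  CH(OCOCH3): pendant –OC(=O)CH3: an acyloxy group → ester.
  CH2SH: –SH on an sp³ carbon → thiol.
Ester appears at: CH(COOCH3), CH2COOCH2, CH(OCOCH3), CH(OCOCH3) → 4.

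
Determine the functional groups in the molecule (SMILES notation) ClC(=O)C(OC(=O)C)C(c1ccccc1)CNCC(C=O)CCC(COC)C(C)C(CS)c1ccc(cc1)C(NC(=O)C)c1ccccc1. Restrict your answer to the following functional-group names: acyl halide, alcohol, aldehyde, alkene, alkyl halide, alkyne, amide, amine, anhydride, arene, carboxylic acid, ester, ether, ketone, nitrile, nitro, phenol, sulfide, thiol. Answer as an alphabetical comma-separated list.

Taking each segment in turn:
  ClCO: –C(=O)Cl: carbonyl C bonded to C and to a halogen → acyl halide (not alkyl halide).
  CH(OCOCH3): pendant –OC(=O)CH3: an acyloxy group → ester.
  CH(C6H5): pendant –C6H5: benzene ring → arene.
  CH2NHCH2: C–N–C with sp³ carbons and no adjacent C=O → amine (secondary).
  CH(CHO): pendant –CHO: carbonyl C bonded to C and H → aldehyde.
  CH(CH2OCH3): pendant –CH2OCH3: C–O–C linkage → ether.
  CH(CH2SH): pendant –CH2SH → thiol.
  C6H4: para-disubstituted benzene ring → arene.
  CH(NHCOCH3): pendant –NHC(=O)CH3: N bonded to a carbonyl → amide (not amine).
  C6H5: –C6H5 phenyl ring → arene.

acyl halide, aldehyde, amide, amine, arene, ester, ether, thiol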